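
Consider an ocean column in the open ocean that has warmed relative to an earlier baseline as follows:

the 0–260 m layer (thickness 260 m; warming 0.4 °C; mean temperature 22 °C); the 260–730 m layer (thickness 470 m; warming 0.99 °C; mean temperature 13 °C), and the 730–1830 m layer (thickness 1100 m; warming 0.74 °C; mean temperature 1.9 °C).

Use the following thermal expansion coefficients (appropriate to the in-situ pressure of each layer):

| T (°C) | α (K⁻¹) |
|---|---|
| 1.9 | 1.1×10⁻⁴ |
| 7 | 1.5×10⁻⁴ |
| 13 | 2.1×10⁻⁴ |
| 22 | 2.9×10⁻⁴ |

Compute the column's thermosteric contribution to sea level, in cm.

Δh = 21.7 cm

Layer 1 at 22 °C → α = 2.9×10⁻⁴ K⁻¹
Layer 2 at 13 °C → α = 2.1×10⁻⁴ K⁻¹
Layer 3 at 1.9 °C → α = 1.1×10⁻⁴ K⁻¹
0–260 m: 260 × 2.9×10⁻⁴ × 0.4 = 0.03016 m
260–730 m: 0.99 × 2.1×10⁻⁴ × 470 = 0.097713 m
Layer 3: 1100 × 0.74 × 1.1×10⁻⁴ = 0.08954 m
Δh = 0.03016 + 0.097713 + 0.08954 = 0.217413 m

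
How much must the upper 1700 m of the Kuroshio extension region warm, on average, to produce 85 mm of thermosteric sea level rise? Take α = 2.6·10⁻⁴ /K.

ΔT = Δh/(αH) = 0.085 / (2.6×10⁻⁴ × 1700) ≈ 0.1923 °C

0.192 °C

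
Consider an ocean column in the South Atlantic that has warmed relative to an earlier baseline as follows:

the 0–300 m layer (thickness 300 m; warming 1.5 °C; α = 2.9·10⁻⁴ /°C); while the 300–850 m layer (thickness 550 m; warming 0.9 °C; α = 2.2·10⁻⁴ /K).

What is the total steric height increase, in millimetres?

about 240 mm

1.5 × 300 × 2.9×10⁻⁴ = 0.13050 m
0.9 × 550 × 2.2×10⁻⁴ = 0.10890 m
Δh = 0.13050 + 0.10890 = 0.23940 m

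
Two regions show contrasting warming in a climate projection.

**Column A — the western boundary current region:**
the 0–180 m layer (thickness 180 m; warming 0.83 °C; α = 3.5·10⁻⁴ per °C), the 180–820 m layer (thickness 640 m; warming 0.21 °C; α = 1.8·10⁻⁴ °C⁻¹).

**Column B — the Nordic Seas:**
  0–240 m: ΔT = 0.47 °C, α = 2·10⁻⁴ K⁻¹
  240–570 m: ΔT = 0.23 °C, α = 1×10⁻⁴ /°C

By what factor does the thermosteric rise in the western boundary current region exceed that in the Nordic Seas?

A Layer 1: 0.83 × 3.5×10⁻⁴ × 180 = 0.05229 m
A Layer 2: 0.21 × 640 × 1.8×10⁻⁴ = 0.024192 m
A total: 0.076482 m
B 0–240 m: 0.47 × 2×10⁻⁴ × 240 = 0.02256 m
B 240–570 m: 0.23 × 1×10⁻⁴ × 330 = 0.00759 m
B total: 0.03015 m
Ratio: 0.076482 / 0.03015 ≈ 2.537

a factor of 2.54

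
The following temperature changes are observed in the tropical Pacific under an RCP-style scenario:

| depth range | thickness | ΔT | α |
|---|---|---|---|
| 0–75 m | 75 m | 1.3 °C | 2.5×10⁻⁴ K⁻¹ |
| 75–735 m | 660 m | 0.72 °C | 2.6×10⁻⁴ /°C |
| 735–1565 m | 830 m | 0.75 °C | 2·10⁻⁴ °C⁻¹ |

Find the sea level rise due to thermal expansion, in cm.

0–75 m: 2.5×10⁻⁴ × 75 × 1.3 = 0.024375 m
2.6×10⁻⁴ × 660 × 0.72 = 0.123552 m
Layer 3: 830 × 0.75 × 2×10⁻⁴ = 0.12450 m
Δh = 0.024375 + 0.123552 + 0.12450 = 0.272427 m ≈ 27 cm

Δh = 27 cm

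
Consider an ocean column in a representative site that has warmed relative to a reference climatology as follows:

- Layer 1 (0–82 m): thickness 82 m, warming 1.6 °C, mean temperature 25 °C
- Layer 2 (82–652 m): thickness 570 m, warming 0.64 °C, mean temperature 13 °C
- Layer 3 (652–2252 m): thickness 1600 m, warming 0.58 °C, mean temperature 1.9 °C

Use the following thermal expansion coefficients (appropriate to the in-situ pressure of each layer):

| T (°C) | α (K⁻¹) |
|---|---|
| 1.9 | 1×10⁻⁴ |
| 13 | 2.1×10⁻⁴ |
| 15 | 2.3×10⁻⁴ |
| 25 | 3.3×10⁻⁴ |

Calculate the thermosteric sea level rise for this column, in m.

Δh = 0.213 m

Layer 1 at 25 °C → α = 3.3×10⁻⁴ K⁻¹
Layer 2 at 13 °C → α = 2.1×10⁻⁴ K⁻¹
Layer 3 at 1.9 °C → α = 1×10⁻⁴ K⁻¹
Layer 1: 82 × 1.6 × 3.3×10⁻⁴ = 0.043296 m
Layer 2: 570 × 0.64 × 2.1×10⁻⁴ = 0.076608 m
Layer 3: 1600 × 0.58 × 1×10⁻⁴ = 0.09280 m
Δh = 0.043296 + 0.076608 + 0.09280 = 0.212704 m ≈ 0.213 m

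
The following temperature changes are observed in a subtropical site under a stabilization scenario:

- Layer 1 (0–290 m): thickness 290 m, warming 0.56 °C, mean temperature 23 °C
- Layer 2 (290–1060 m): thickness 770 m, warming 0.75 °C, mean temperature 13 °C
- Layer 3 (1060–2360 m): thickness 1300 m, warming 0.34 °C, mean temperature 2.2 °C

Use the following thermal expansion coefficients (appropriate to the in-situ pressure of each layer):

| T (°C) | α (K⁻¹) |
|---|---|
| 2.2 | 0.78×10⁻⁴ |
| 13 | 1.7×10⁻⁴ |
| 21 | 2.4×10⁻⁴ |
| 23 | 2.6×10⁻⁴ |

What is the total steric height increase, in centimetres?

17 cm

Layer 1 at 23 °C → α = 2.6×10⁻⁴ K⁻¹
Layer 2 at 13 °C → α = 1.7×10⁻⁴ K⁻¹
Layer 3 at 2.2 °C → α = 0.78×10⁻⁴ K⁻¹
0.56 × 2.6×10⁻⁴ × 290 = 0.042224 m
1.7×10⁻⁴ × 0.75 × 770 = 0.098175 m
0.78×10⁻⁴ × 1300 × 0.34 = 0.034476 m
Δh = 0.042224 + 0.098175 + 0.034476 = 0.174875 m ≈ 17 cm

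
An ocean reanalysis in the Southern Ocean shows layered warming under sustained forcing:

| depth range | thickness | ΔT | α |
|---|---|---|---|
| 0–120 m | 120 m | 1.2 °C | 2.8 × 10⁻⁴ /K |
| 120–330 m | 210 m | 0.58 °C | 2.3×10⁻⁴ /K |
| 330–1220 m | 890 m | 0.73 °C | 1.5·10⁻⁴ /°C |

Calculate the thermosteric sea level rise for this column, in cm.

Layer 1: 1.2 × 2.8×10⁻⁴ × 120 = 0.04032 m
210 × 0.58 × 2.3×10⁻⁴ = 0.028014 m
Layer 3: 890 × 1.5×10⁻⁴ × 0.73 = 0.097455 m
Δh = 0.04032 + 0.028014 + 0.097455 = 0.165789 m

16.6 cm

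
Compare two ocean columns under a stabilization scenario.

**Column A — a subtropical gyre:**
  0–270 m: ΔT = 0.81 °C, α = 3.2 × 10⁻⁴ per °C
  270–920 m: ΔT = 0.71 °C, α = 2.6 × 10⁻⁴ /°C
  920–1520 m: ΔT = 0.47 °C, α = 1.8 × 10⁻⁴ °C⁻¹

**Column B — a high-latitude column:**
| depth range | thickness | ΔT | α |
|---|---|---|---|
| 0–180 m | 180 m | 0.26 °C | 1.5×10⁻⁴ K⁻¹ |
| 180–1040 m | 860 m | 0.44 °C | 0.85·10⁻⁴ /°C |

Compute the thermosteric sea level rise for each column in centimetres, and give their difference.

Δh_A ≈ 24 cm, Δh_B ≈ 3.9 cm; difference ≈ 20 cm

A 0–270 m: 0.81 × 270 × 3.2×10⁻⁴ = 0.069984 m
A 2.6×10⁻⁴ × 650 × 0.71 = 0.11999 m
A 920–1520 m: 0.47 × 600 × 1.8×10⁻⁴ = 0.05076 m
A total: 0.240734 m
B 0.26 × 1.5×10⁻⁴ × 180 = 0.00702 m
B Layer 2: 0.44 × 0.85×10⁻⁴ × 860 = 0.032164 m
B total: 0.039184 m
Difference: 0.240734 − 0.039184 = 0.20155 m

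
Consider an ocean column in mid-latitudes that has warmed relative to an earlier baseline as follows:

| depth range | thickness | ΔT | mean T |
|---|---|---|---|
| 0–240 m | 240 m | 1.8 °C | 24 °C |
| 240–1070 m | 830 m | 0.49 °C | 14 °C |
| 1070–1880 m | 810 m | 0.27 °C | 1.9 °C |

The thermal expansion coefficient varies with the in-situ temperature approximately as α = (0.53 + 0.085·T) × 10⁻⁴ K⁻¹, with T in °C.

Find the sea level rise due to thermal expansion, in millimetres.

Δh ≈ 200 mm

Layer 1: α = (0.53 + 0.085×24)×10⁻⁴ = 2.57×10⁻⁴ K⁻¹
Layer 2: α = (0.53 + 0.085×14)×10⁻⁴ = 1.72×10⁻⁴ K⁻¹
Layer 3: α = (0.53 + 0.085×1.9)×10⁻⁴ = 0.6915×10⁻⁴ K⁻¹
Layer 1: 240 × 1.8 × 2.57×10⁻⁴ = 0.111024 m
240–1070 m: 830 × 1.72×10⁻⁴ × 0.49 = 0.0699524 m
810 × 0.27 × 0.6915×10⁻⁴ = 0.015123105 m
Δh = 0.111024 + 0.0699524 + 0.015123105 = 0.196099505 m ≈ 200 mm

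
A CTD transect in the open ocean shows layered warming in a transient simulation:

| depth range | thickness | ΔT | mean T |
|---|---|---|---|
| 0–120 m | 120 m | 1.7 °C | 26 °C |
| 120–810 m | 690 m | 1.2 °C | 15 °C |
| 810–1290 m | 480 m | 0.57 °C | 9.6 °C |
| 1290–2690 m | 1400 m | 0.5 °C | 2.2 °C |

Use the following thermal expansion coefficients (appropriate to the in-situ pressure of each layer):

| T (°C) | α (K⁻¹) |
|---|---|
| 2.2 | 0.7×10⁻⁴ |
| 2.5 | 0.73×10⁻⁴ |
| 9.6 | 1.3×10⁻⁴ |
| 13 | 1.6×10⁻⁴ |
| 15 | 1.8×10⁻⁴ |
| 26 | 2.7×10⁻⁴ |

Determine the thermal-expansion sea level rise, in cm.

Layer 1 at 26 °C → α = 2.7×10⁻⁴ K⁻¹
Layer 2 at 15 °C → α = 1.8×10⁻⁴ K⁻¹
Layer 3 at 9.6 °C → α = 1.3×10⁻⁴ K⁻¹
Layer 4 at 2.2 °C → α = 0.7×10⁻⁴ K⁻¹
Layer 1: 2.7×10⁻⁴ × 120 × 1.7 = 0.05508 m
1.8×10⁻⁴ × 1.2 × 690 = 0.14904 m
810–1290 m: 0.57 × 480 × 1.3×10⁻⁴ = 0.035568 m
0.5 × 1400 × 0.7×10⁻⁴ = 0.04900 m
Δh = 0.05508 + 0.14904 + 0.035568 + 0.04900 = 0.288688 m ≈ 29 cm

29 cm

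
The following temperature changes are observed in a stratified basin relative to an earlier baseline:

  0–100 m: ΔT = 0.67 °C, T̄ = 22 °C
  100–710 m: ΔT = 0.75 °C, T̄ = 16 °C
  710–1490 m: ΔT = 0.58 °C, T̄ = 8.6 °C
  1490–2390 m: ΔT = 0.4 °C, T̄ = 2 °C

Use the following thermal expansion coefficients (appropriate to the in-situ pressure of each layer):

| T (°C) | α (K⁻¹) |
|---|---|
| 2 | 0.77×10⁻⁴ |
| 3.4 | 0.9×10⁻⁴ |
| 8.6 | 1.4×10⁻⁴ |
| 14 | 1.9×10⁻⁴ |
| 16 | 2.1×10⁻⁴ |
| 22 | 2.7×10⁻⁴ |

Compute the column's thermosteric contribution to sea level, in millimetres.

Δh = 205 mm

Layer 1 at 22 °C → α = 2.7×10⁻⁴ K⁻¹
Layer 2 at 16 °C → α = 2.1×10⁻⁴ K⁻¹
Layer 3 at 8.6 °C → α = 1.4×10⁻⁴ K⁻¹
Layer 4 at 2 °C → α = 0.77×10⁻⁴ K⁻¹
Layer 1: 100 × 0.67 × 2.7×10⁻⁴ = 0.01809 m
100–710 m: 610 × 0.75 × 2.1×10⁻⁴ = 0.096075 m
710–1490 m: 1.4×10⁻⁴ × 780 × 0.58 = 0.063336 m
900 × 0.77×10⁻⁴ × 0.4 = 0.02772 m
Δh = 0.01809 + 0.096075 + 0.063336 + 0.02772 = 0.205221 m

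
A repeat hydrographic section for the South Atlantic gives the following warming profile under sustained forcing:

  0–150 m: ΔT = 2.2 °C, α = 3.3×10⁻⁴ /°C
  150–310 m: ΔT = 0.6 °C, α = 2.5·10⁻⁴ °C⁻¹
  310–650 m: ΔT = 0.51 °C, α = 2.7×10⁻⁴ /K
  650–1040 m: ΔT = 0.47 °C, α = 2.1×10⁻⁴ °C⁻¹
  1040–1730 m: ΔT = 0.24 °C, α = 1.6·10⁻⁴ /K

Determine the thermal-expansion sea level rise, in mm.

Δh = 240 mm

0–150 m: 150 × 3.3×10⁻⁴ × 2.2 = 0.10890 m
150–310 m: 0.6 × 160 × 2.5×10⁻⁴ = 0.02400 m
310–650 m: 340 × 2.7×10⁻⁴ × 0.51 = 0.046818 m
Layer 4: 390 × 0.47 × 2.1×10⁻⁴ = 0.038493 m
1040–1730 m: 1.6×10⁻⁴ × 690 × 0.24 = 0.026496 m
Δh = 0.10890 + 0.02400 + 0.046818 + 0.038493 + 0.026496 = 0.244707 m ≈ 240 mm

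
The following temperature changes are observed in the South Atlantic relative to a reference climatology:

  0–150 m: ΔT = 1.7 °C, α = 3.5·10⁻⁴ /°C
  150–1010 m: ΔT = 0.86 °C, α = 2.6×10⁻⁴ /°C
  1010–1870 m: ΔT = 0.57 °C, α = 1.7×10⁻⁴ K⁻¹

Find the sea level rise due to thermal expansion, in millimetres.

Δh ≈ 360 mm

0–150 m: 3.5×10⁻⁴ × 150 × 1.7 = 0.08925 m
150–1010 m: 0.86 × 860 × 2.6×10⁻⁴ = 0.192296 m
Layer 3: 0.57 × 860 × 1.7×10⁻⁴ = 0.083334 m
Δh = 0.08925 + 0.192296 + 0.083334 = 0.36488 m ≈ 360 mm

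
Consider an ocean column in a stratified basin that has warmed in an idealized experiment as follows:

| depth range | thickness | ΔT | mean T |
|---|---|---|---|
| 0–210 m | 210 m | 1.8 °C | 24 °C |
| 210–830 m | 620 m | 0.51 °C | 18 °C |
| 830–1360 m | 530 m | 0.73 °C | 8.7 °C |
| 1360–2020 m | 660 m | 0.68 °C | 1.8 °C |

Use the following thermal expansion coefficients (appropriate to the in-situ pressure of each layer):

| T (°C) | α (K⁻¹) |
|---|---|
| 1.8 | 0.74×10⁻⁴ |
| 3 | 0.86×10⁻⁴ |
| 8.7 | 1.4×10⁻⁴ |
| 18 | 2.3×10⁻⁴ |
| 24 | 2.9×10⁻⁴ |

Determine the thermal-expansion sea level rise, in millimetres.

Layer 1 at 24 °C → α = 2.9×10⁻⁴ K⁻¹
Layer 2 at 18 °C → α = 2.3×10⁻⁴ K⁻¹
Layer 3 at 8.7 °C → α = 1.4×10⁻⁴ K⁻¹
Layer 4 at 1.8 °C → α = 0.74×10⁻⁴ K⁻¹
0–210 m: 1.8 × 210 × 2.9×10⁻⁴ = 0.10962 m
210–830 m: 620 × 2.3×10⁻⁴ × 0.51 = 0.072726 m
830–1360 m: 1.4×10⁻⁴ × 0.73 × 530 = 0.054166 m
1360–2020 m: 0.68 × 660 × 0.74×10⁻⁴ = 0.0332112 m
Δh = 0.10962 + 0.072726 + 0.054166 + 0.0332112 = 0.2697232 m ≈ 270 mm

about 270 mm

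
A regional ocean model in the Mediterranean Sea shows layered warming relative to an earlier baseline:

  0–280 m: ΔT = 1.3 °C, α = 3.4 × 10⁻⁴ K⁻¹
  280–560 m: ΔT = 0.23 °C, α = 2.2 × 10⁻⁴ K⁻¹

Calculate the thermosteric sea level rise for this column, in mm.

0–280 m: 1.3 × 280 × 3.4×10⁻⁴ = 0.12376 m
0.23 × 2.2×10⁻⁴ × 280 = 0.014168 m
Δh = 0.12376 + 0.014168 = 0.137928 m ≈ 138 mm

about 138 mm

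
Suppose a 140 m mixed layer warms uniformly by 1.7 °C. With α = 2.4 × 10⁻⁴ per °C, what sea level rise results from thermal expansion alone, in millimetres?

Δh = αΔT·H = 2.4×10⁻⁴ × 1.7 × 140 = 0.05712 m

57.1 mm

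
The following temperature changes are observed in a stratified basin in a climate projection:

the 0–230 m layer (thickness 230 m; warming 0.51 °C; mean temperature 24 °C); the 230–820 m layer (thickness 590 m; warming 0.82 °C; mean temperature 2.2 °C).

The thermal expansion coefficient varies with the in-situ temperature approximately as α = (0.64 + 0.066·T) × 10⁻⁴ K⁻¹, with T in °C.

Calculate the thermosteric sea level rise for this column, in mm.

Layer 1: α = (0.64 + 0.066×24)×10⁻⁴ = 2.224×10⁻⁴ K⁻¹
Layer 2: α = (0.64 + 0.066×2.2)×10⁻⁴ = 0.7852×10⁻⁴ K⁻¹
Layer 1: 230 × 0.51 × 2.224×10⁻⁴ = 0.02608752 m
230–820 m: 0.82 × 0.7852×10⁻⁴ × 590 = 0.037987976 m
Δh = 0.02608752 + 0.037987976 = 0.064075496 m

64 mm of thermosteric rise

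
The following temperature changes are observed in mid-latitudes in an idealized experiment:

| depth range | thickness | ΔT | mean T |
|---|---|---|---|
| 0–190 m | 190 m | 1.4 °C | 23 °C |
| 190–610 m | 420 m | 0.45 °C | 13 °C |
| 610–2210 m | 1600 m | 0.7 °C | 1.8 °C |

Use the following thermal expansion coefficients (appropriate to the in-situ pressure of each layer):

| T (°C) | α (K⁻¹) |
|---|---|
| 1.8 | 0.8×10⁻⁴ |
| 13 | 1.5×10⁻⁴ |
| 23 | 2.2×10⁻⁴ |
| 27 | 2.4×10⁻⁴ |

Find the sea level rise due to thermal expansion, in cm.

Layer 1 at 23 °C → α = 2.2×10⁻⁴ K⁻¹
Layer 2 at 13 °C → α = 1.5×10⁻⁴ K⁻¹
Layer 3 at 1.8 °C → α = 0.8×10⁻⁴ K⁻¹
2.2×10⁻⁴ × 1.4 × 190 = 0.05852 m
Layer 2: 420 × 0.45 × 1.5×10⁻⁴ = 0.02835 m
610–2210 m: 1600 × 0.8×10⁻⁴ × 0.7 = 0.08960 m
Δh = 0.05852 + 0.02835 + 0.08960 = 0.17647 m ≈ 17.6 cm

Δh = 17.6 cm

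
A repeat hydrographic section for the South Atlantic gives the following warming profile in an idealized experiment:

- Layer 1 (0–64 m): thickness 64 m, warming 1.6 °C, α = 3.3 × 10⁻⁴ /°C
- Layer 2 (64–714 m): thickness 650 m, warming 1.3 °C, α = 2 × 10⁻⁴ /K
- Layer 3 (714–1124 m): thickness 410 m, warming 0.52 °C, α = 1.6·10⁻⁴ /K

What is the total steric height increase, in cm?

0–64 m: 64 × 3.3×10⁻⁴ × 1.6 = 0.033792 m
64–714 m: 1.3 × 650 × 2×10⁻⁴ = 0.16900 m
1.6×10⁻⁴ × 410 × 0.52 = 0.034112 m
Δh = 0.033792 + 0.16900 + 0.034112 = 0.236904 m ≈ 24 cm

Δh = 24 cm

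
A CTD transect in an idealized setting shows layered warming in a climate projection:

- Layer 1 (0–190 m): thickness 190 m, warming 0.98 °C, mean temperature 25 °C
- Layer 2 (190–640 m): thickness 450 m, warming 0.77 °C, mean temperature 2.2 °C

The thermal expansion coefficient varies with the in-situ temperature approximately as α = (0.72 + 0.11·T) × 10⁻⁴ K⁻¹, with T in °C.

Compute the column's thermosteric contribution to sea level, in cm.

about 9.8 cm

Layer 1: α = (0.72 + 0.11×25)×10⁻⁴ = 3.47×10⁻⁴ K⁻¹
Layer 2: α = (0.72 + 0.11×2.2)×10⁻⁴ = 0.962×10⁻⁴ K⁻¹
Layer 1: 3.47×10⁻⁴ × 190 × 0.98 = 0.0646114 m
0.77 × 450 × 0.962×10⁻⁴ = 0.0333333 m
Δh = 0.0646114 + 0.0333333 = 0.0979447 m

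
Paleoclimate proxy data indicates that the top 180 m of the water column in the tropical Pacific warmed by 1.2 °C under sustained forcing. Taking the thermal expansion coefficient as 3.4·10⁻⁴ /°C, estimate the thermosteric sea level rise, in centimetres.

Δh = αΔT·H = 3.4×10⁻⁴ × 1.2 × 180 = 0.07344 m

7.34 cm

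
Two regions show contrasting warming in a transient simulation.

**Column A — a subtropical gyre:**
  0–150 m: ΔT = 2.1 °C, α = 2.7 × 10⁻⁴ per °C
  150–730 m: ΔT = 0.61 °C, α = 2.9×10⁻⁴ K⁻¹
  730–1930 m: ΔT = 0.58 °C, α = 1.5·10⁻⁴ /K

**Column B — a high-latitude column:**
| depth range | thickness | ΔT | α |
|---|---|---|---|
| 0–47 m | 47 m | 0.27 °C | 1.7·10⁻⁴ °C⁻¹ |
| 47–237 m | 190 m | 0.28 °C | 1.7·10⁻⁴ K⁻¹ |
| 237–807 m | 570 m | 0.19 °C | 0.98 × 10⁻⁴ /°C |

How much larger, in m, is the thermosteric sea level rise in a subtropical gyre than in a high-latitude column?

0.270 m

A 0–150 m: 2.7×10⁻⁴ × 2.1 × 150 = 0.08505 m
A Layer 2: 580 × 0.61 × 2.9×10⁻⁴ = 0.102602 m
A 730–1930 m: 1200 × 1.5×10⁻⁴ × 0.58 = 0.10440 m
A total: 0.292052 m
B 1.7×10⁻⁴ × 0.27 × 47 = 0.0021573 m
B 0.28 × 190 × 1.7×10⁻⁴ = 0.009044 m
B 0.98×10⁻⁴ × 570 × 0.19 = 0.0106134 m
B total: 0.0218147 m
Difference: 0.292052 − 0.0218147 = 0.2702373 m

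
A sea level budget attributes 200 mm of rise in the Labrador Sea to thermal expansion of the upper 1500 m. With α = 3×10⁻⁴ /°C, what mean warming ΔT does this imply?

ΔT = Δh/(αH) = 0.2 / (3×10⁻⁴ × 1500) ≈ 0.4444 K

about 0.44 K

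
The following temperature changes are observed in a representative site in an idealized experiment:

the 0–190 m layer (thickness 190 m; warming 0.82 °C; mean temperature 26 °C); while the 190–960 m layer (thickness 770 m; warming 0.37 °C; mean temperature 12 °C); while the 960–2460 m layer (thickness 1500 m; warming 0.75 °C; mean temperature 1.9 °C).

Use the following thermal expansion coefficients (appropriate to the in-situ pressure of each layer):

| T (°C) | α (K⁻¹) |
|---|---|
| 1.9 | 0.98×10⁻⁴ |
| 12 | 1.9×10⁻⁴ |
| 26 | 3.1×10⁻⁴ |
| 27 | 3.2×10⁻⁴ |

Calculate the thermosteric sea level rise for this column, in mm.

about 213 mm

Layer 1 at 26 °C → α = 3.1×10⁻⁴ K⁻¹
Layer 2 at 12 °C → α = 1.9×10⁻⁴ K⁻¹
Layer 3 at 1.9 °C → α = 0.98×10⁻⁴ K⁻¹
Layer 1: 0.82 × 3.1×10⁻⁴ × 190 = 0.048298 m
190–960 m: 0.37 × 770 × 1.9×10⁻⁴ = 0.054131 m
0.75 × 1500 × 0.98×10⁻⁴ = 0.11025 m
Δh = 0.048298 + 0.054131 + 0.11025 = 0.212679 m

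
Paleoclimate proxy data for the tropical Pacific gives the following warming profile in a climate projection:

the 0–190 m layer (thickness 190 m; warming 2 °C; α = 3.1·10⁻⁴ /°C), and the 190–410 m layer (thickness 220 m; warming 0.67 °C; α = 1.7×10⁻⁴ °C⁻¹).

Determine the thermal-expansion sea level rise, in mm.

Layer 1: 190 × 3.1×10⁻⁴ × 2 = 0.11780 m
Layer 2: 1.7×10⁻⁴ × 220 × 0.67 = 0.025058 m
Δh = 0.11780 + 0.025058 = 0.142858 m ≈ 143 mm

Δh = 143 mm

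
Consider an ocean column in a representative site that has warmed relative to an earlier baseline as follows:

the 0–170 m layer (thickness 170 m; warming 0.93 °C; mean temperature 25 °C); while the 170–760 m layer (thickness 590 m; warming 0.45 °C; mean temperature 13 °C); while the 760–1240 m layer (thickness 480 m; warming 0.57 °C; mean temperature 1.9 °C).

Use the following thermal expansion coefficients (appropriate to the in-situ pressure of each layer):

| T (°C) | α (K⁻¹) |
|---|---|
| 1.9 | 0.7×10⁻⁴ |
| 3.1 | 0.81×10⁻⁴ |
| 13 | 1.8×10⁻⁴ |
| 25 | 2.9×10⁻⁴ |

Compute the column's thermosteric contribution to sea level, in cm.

about 11.3 cm

Layer 1 at 25 °C → α = 2.9×10⁻⁴ K⁻¹
Layer 2 at 13 °C → α = 1.8×10⁻⁴ K⁻¹
Layer 3 at 1.9 °C → α = 0.7×10⁻⁴ K⁻¹
Layer 1: 0.93 × 2.9×10⁻⁴ × 170 = 0.045849 m
170–760 m: 590 × 0.45 × 1.8×10⁻⁴ = 0.04779 m
0.7×10⁻⁴ × 0.57 × 480 = 0.019152 m
Δh = 0.045849 + 0.04779 + 0.019152 = 0.112791 m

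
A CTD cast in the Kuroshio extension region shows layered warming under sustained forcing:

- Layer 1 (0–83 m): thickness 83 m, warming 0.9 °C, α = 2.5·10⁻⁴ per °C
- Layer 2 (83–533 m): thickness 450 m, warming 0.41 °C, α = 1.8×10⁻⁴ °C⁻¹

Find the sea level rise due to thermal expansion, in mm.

Δh ≈ 51.9 mm

0–83 m: 83 × 0.9 × 2.5×10⁻⁴ = 0.018675 m
Layer 2: 1.8×10⁻⁴ × 0.41 × 450 = 0.03321 m
Δh = 0.018675 + 0.03321 = 0.051885 m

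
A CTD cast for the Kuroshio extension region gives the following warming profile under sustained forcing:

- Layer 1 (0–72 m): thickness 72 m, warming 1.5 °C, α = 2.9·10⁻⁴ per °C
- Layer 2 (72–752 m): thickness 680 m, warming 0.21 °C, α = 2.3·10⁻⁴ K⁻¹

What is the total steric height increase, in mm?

Layer 1: 72 × 1.5 × 2.9×10⁻⁴ = 0.03132 m
2.3×10⁻⁴ × 680 × 0.21 = 0.032844 m
Δh = 0.03132 + 0.032844 = 0.064164 m

64 mm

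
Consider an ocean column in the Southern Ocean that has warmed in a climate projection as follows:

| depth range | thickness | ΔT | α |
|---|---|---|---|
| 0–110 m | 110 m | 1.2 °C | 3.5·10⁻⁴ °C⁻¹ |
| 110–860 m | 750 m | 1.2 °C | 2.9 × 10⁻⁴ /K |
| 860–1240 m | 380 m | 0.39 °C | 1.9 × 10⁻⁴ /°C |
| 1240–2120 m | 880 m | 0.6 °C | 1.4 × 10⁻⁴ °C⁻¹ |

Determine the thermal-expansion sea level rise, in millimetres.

about 409 mm

1.2 × 110 × 3.5×10⁻⁴ = 0.04620 m
750 × 2.9×10⁻⁴ × 1.2 = 0.26100 m
860–1240 m: 1.9×10⁻⁴ × 0.39 × 380 = 0.028158 m
Layer 4: 1.4×10⁻⁴ × 0.6 × 880 = 0.07392 m
Δh = 0.04620 + 0.26100 + 0.028158 + 0.07392 = 0.409278 m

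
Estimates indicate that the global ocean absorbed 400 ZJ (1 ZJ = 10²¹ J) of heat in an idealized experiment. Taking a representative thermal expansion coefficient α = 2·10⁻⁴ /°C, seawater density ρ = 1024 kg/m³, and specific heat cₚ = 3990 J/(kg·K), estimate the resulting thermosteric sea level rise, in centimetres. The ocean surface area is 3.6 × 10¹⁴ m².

5.44 cm

Per unit area: Q = 400×10²¹ / (3.6×10¹⁴) ≈ 1.111×10⁹ J/m²
Δh = αQ/(ρcₚ) = 2×10⁻⁴ × 1.111×10⁹ / (1024 × 3990) ≈ 0.054384 m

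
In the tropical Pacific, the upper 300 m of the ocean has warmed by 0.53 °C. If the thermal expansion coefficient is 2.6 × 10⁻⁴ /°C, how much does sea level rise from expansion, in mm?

Δh ≈ 41.3 mm

Δh = αΔT·H = 2.6×10⁻⁴ × 0.53 × 300 = 0.04134 m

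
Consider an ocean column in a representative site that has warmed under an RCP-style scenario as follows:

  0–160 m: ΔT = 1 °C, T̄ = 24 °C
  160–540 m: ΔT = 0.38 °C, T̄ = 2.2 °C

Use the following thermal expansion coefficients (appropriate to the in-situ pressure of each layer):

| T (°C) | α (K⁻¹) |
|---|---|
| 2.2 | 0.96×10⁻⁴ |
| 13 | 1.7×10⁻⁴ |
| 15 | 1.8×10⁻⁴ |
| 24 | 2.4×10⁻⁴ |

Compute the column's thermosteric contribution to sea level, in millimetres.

Layer 1 at 24 °C → α = 2.4×10⁻⁴ K⁻¹
Layer 2 at 2.2 °C → α = 0.96×10⁻⁴ K⁻¹
160 × 2.4×10⁻⁴ × 1 = 0.03840 m
0.38 × 0.96×10⁻⁴ × 380 = 0.0138624 m
Δh = 0.03840 + 0.0138624 = 0.0522624 m

52 mm of thermosteric rise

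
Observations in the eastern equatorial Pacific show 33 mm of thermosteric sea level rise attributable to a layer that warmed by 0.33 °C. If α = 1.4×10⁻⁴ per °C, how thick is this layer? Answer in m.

714 m

H = Δh/(αΔT) = 0.033 / (1.4×10⁻⁴ × 0.33) ≈ 714.3 m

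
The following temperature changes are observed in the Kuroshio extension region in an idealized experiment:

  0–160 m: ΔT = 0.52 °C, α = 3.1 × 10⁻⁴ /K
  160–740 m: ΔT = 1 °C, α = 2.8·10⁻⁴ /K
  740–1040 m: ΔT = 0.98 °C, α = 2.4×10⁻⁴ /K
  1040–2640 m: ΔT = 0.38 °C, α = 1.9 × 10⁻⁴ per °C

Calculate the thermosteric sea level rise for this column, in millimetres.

Layer 1: 160 × 0.52 × 3.1×10⁻⁴ = 0.025792 m
160–740 m: 1 × 2.8×10⁻⁴ × 580 = 0.16240 m
2.4×10⁻⁴ × 0.98 × 300 = 0.07056 m
1040–2640 m: 1.9×10⁻⁴ × 0.38 × 1600 = 0.11552 m
Δh = 0.025792 + 0.16240 + 0.07056 + 0.11552 = 0.374272 m

374 mm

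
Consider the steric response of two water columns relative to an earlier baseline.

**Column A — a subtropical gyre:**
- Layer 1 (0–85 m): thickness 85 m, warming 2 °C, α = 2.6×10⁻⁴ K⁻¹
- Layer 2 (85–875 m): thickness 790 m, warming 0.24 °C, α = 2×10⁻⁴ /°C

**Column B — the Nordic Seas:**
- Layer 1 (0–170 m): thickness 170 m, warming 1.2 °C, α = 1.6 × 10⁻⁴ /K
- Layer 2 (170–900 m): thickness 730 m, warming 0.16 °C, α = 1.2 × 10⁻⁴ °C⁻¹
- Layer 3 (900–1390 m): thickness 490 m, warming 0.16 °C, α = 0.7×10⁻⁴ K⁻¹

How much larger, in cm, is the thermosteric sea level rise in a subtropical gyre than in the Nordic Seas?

A 0–85 m: 2.6×10⁻⁴ × 2 × 85 = 0.04420 m
A 85–875 m: 2×10⁻⁴ × 0.24 × 790 = 0.03792 m
A total: 0.08212 m
B Layer 1: 1.2 × 170 × 1.6×10⁻⁴ = 0.03264 m
B Layer 2: 1.2×10⁻⁴ × 0.16 × 730 = 0.014016 m
B Layer 3: 490 × 0.16 × 0.7×10⁻⁴ = 0.005488 m
B total: 0.052144 m
Difference: 0.08212 − 0.052144 = 0.029976 m

Δh_A − Δh_B ≈ 3.00 cm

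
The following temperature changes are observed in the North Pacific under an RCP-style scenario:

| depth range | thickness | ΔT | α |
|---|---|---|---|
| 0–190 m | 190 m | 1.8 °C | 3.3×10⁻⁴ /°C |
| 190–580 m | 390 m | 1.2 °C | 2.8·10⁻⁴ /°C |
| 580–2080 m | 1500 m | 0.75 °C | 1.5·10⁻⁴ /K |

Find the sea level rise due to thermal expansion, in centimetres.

3.3×10⁻⁴ × 190 × 1.8 = 0.11286 m
190–580 m: 390 × 1.2 × 2.8×10⁻⁴ = 0.13104 m
Layer 3: 0.75 × 1500 × 1.5×10⁻⁴ = 0.16875 m
Δh = 0.11286 + 0.13104 + 0.16875 = 0.41265 m ≈ 41.3 cm

41.3 cm of thermosteric rise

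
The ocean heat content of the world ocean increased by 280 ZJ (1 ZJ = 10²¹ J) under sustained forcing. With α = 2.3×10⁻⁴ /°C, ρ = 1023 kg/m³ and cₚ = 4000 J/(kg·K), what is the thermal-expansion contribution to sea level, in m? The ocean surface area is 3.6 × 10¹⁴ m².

0.0437 m

Per unit area: Q = 280×10²¹ / (3.6×10¹⁴) ≈ 7.778×10⁸ J/m²
Δh = αQ/(ρcₚ) = 2.3×10⁻⁴ × 7.778×10⁸ / (1023 × 4000) ≈ 0.043718 m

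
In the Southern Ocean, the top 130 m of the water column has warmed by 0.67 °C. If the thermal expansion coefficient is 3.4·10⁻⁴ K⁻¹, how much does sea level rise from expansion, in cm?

Δh = αΔT·H = 3.4×10⁻⁴ × 0.67 × 130 = 0.029614 m

Δh ≈ 2.96 cm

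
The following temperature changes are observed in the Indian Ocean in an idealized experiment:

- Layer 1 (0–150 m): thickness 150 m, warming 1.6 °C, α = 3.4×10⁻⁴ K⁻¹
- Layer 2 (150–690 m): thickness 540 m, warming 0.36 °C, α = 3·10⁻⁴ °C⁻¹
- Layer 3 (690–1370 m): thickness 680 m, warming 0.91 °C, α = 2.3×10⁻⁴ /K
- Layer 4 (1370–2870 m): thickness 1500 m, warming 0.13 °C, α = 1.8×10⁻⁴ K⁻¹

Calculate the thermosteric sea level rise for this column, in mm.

320 mm of thermosteric rise

1.6 × 3.4×10⁻⁴ × 150 = 0.08160 m
Layer 2: 0.36 × 540 × 3×10⁻⁴ = 0.05832 m
0.91 × 680 × 2.3×10⁻⁴ = 0.142324 m
1370–2870 m: 0.13 × 1.8×10⁻⁴ × 1500 = 0.03510 m
Δh = 0.08160 + 0.05832 + 0.142324 + 0.03510 = 0.317344 m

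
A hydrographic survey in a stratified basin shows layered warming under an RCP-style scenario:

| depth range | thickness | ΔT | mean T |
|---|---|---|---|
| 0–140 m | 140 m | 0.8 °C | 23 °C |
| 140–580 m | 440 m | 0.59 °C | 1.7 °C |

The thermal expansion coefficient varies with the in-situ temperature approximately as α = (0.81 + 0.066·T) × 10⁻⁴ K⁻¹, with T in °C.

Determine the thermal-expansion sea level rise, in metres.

Layer 1: α = (0.81 + 0.066×23)×10⁻⁴ = 2.328×10⁻⁴ K⁻¹
Layer 2: α = (0.81 + 0.066×1.7)×10⁻⁴ = 0.9222×10⁻⁴ K⁻¹
Layer 1: 140 × 2.328×10⁻⁴ × 0.8 = 0.0260736 m
Layer 2: 0.9222×10⁻⁴ × 0.59 × 440 = 0.023940312 m
Δh = 0.0260736 + 0.023940312 = 0.050013912 m

0.050 m of thermosteric rise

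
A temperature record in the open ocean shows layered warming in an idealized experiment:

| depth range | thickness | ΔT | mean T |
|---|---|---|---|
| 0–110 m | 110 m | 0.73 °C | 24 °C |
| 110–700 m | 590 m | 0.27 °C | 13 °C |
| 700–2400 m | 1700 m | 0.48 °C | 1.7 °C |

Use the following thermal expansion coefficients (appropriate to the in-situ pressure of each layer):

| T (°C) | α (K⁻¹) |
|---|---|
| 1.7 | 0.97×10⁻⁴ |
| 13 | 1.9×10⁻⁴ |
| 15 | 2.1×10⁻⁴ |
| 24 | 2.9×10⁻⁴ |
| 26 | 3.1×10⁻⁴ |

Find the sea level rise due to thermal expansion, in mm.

Layer 1 at 24 °C → α = 2.9×10⁻⁴ K⁻¹
Layer 2 at 13 °C → α = 1.9×10⁻⁴ K⁻¹
Layer 3 at 1.7 °C → α = 0.97×10⁻⁴ K⁻¹
Layer 1: 2.9×10⁻⁴ × 110 × 0.73 = 0.023287 m
Layer 2: 0.27 × 590 × 1.9×10⁻⁴ = 0.030267 m
1700 × 0.48 × 0.97×10⁻⁴ = 0.079152 m
Δh = 0.023287 + 0.030267 + 0.079152 = 0.132706 m

about 133 mm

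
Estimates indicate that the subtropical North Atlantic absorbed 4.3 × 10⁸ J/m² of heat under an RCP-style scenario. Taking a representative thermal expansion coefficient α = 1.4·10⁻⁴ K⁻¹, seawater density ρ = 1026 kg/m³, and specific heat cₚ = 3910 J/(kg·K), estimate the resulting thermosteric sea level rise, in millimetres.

Δh = αQ/(ρcₚ) = 1.4×10⁻⁴ × 4.3×10⁸ / (1026 × 3910) ≈ 0.015006 m

about 15 mm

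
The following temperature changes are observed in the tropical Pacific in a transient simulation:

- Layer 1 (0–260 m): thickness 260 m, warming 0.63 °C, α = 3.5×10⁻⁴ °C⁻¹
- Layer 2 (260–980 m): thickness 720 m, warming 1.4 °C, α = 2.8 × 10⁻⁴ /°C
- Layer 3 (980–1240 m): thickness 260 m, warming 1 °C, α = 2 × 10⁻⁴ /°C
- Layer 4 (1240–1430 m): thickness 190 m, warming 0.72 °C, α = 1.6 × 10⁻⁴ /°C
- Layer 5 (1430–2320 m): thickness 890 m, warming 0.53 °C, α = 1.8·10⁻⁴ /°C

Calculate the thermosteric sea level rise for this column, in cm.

49.8 cm of thermosteric rise

3.5×10⁻⁴ × 0.63 × 260 = 0.05733 m
720 × 1.4 × 2.8×10⁻⁴ = 0.28224 m
980–1240 m: 2×10⁻⁴ × 1 × 260 = 0.05200 m
1240–1430 m: 1.6×10⁻⁴ × 0.72 × 190 = 0.021888 m
Layer 5: 0.53 × 1.8×10⁻⁴ × 890 = 0.084906 m
Δh = 0.05733 + 0.28224 + 0.05200 + 0.021888 + 0.084906 = 0.498364 m ≈ 49.8 cm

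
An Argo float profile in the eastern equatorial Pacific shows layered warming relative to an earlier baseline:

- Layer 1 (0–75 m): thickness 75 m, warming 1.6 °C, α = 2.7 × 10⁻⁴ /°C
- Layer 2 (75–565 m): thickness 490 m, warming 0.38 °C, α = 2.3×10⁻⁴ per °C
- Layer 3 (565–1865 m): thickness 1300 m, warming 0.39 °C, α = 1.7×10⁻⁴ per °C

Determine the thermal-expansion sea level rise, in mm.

161 mm

75 × 2.7×10⁻⁴ × 1.6 = 0.03240 m
Layer 2: 490 × 2.3×10⁻⁴ × 0.38 = 0.042826 m
565–1865 m: 1300 × 1.7×10⁻⁴ × 0.39 = 0.08619 m
Δh = 0.03240 + 0.042826 + 0.08619 = 0.161416 m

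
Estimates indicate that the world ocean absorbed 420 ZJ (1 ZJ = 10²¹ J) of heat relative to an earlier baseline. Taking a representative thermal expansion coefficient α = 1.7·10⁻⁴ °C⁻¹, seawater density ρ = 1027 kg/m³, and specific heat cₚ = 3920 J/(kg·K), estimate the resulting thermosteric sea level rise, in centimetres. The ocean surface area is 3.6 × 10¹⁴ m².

4.93 cm

Per unit area: Q = 420×10²¹ / (3.6×10¹⁴) ≈ 1.167×10⁹ J/m²
Δh = αQ/(ρcₚ) = 1.7×10⁻⁴ × 1.167×10⁹ / (1027 × 3920) ≈ 0.049279 m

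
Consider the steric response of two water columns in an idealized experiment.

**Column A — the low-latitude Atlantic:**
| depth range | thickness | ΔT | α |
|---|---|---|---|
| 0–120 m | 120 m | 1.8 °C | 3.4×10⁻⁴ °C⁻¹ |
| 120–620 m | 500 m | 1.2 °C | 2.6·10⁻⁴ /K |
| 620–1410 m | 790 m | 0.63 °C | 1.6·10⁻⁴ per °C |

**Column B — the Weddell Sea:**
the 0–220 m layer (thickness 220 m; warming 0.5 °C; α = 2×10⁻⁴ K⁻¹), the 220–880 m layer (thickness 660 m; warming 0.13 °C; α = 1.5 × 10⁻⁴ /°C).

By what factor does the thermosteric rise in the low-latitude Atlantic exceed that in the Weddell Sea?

a factor of 8.9

A 0–120 m: 120 × 1.8 × 3.4×10⁻⁴ = 0.07344 m
A 500 × 2.6×10⁻⁴ × 1.2 = 0.15600 m
A 790 × 0.63 × 1.6×10⁻⁴ = 0.079632 m
A total: 0.309072 m
B Layer 1: 220 × 2×10⁻⁴ × 0.5 = 0.02200 m
B Layer 2: 0.13 × 1.5×10⁻⁴ × 660 = 0.01287 m
B total: 0.03487 m
Ratio: 0.309072 / 0.03487 ≈ 8.864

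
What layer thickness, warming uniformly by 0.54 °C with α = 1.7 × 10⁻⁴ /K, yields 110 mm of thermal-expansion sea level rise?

H = Δh/(αΔT) = 0.11 / (1.7×10⁻⁴ × 0.54) ≈ 1198 m

1200 m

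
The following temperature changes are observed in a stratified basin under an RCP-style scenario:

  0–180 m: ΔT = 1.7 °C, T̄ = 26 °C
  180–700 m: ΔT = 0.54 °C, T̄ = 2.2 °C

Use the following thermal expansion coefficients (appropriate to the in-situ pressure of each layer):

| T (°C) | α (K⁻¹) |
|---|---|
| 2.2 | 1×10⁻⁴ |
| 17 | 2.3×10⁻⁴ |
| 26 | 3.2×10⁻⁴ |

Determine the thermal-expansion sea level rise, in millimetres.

about 126 mm

Layer 1 at 26 °C → α = 3.2×10⁻⁴ K⁻¹
Layer 2 at 2.2 °C → α = 1×10⁻⁴ K⁻¹
Layer 1: 180 × 1.7 × 3.2×10⁻⁴ = 0.09792 m
520 × 0.54 × 1×10⁻⁴ = 0.02808 m
Δh = 0.09792 + 0.02808 = 0.12600 m ≈ 126 mm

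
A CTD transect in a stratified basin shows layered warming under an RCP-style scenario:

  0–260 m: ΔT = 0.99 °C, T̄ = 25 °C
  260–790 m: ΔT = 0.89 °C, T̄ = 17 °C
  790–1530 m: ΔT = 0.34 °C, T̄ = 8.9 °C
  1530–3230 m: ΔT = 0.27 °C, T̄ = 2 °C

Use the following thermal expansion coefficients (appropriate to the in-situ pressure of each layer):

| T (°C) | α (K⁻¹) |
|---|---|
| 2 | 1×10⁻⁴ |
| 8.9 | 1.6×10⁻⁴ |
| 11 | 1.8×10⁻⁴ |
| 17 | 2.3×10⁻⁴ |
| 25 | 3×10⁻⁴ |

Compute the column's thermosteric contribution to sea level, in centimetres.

Layer 1 at 25 °C → α = 3×10⁻⁴ K⁻¹
Layer 2 at 17 °C → α = 2.3×10⁻⁴ K⁻¹
Layer 3 at 8.9 °C → α = 1.6×10⁻⁴ K⁻¹
Layer 4 at 2 °C → α = 1×10⁻⁴ K⁻¹
Layer 1: 260 × 0.99 × 3×10⁻⁴ = 0.07722 m
530 × 0.89 × 2.3×10⁻⁴ = 0.108491 m
Layer 3: 0.34 × 1.6×10⁻⁴ × 740 = 0.040256 m
1530–3230 m: 1×10⁻⁴ × 0.27 × 1700 = 0.04590 m
Δh = 0.07722 + 0.108491 + 0.040256 + 0.04590 = 0.271867 m

27 cm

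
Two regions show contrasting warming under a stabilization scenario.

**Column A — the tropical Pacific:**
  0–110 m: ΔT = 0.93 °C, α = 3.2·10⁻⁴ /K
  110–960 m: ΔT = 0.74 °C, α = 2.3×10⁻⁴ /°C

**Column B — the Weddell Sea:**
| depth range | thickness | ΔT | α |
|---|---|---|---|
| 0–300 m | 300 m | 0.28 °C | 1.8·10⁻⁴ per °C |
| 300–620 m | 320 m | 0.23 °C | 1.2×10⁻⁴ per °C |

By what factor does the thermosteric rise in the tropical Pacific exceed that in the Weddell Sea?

A Layer 1: 0.93 × 3.2×10⁻⁴ × 110 = 0.032736 m
A Layer 2: 850 × 0.74 × 2.3×10⁻⁴ = 0.14467 m
A total: 0.177406 m
B Layer 1: 1.8×10⁻⁴ × 0.28 × 300 = 0.01512 m
B 0.23 × 320 × 1.2×10⁻⁴ = 0.008832 m
B total: 0.023952 m
Ratio: 0.177406 / 0.023952 ≈ 7.407

≈ 7.4×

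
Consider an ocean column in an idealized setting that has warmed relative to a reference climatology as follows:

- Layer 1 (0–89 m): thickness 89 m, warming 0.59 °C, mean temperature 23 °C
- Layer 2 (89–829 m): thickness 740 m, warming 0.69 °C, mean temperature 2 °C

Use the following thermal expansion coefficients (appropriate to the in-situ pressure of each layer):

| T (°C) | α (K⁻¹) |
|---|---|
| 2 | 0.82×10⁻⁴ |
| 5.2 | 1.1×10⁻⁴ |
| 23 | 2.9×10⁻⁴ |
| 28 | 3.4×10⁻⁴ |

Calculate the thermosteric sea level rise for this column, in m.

Layer 1 at 23 °C → α = 2.9×10⁻⁴ K⁻¹
Layer 2 at 2 °C → α = 0.82×10⁻⁴ K⁻¹
0.59 × 89 × 2.9×10⁻⁴ = 0.0152279 m
0.69 × 0.82×10⁻⁴ × 740 = 0.0418692 m
Δh = 0.0152279 + 0.0418692 = 0.0570971 m

Δh = 0.057 m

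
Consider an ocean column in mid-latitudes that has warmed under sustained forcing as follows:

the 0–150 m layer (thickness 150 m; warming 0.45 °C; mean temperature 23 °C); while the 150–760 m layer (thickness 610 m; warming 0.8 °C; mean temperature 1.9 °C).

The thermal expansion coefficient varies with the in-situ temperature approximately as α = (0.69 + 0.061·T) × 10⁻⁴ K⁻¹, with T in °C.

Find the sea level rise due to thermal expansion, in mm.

Layer 1: α = (0.69 + 0.061×23)×10⁻⁴ = 2.093×10⁻⁴ K⁻¹
Layer 2: α = (0.69 + 0.061×1.9)×10⁻⁴ = 0.8059×10⁻⁴ K⁻¹
0–150 m: 0.45 × 2.093×10⁻⁴ × 150 = 0.01412775 m
Layer 2: 0.8 × 610 × 0.8059×10⁻⁴ = 0.03932792 m
Δh = 0.01412775 + 0.03932792 = 0.05345567 m

Δh = 53.5 mm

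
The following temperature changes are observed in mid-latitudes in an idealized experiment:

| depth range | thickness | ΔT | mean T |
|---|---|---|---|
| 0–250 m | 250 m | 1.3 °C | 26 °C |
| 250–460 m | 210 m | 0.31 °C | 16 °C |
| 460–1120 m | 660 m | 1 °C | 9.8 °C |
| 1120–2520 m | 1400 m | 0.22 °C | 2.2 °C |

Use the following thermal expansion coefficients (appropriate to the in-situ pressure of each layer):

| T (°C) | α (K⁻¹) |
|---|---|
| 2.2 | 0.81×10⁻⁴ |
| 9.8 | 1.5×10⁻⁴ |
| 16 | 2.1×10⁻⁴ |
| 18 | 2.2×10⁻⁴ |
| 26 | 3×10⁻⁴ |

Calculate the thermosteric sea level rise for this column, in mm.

Layer 1 at 26 °C → α = 3×10⁻⁴ K⁻¹
Layer 2 at 16 °C → α = 2.1×10⁻⁴ K⁻¹
Layer 3 at 9.8 °C → α = 1.5×10⁻⁴ K⁻¹
Layer 4 at 2.2 °C → α = 0.81×10⁻⁴ K⁻¹
Layer 1: 3×10⁻⁴ × 250 × 1.3 = 0.09750 m
250–460 m: 0.31 × 210 × 2.1×10⁻⁴ = 0.013671 m
Layer 3: 1.5×10⁻⁴ × 1 × 660 = 0.09900 m
1120–2520 m: 0.22 × 1400 × 0.81×10⁻⁴ = 0.024948 m
Δh = 0.09750 + 0.013671 + 0.09900 + 0.024948 = 0.235119 m

Δh = 235 mm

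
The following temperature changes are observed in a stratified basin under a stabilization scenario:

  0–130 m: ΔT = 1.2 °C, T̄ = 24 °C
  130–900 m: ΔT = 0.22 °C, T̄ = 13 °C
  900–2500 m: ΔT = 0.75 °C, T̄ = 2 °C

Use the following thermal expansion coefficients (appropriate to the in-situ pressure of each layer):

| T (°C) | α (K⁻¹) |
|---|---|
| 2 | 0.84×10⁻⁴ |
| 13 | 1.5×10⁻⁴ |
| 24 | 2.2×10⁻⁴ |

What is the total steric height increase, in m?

Layer 1 at 24 °C → α = 2.2×10⁻⁴ K⁻¹
Layer 2 at 13 °C → α = 1.5×10⁻⁴ K⁻¹
Layer 3 at 2 °C → α = 0.84×10⁻⁴ K⁻¹
0–130 m: 130 × 1.2 × 2.2×10⁻⁴ = 0.03432 m
Layer 2: 0.22 × 1.5×10⁻⁴ × 770 = 0.02541 m
900–2500 m: 0.84×10⁻⁴ × 1600 × 0.75 = 0.10080 m
Δh = 0.03432 + 0.02541 + 0.10080 = 0.16053 m

about 0.161 m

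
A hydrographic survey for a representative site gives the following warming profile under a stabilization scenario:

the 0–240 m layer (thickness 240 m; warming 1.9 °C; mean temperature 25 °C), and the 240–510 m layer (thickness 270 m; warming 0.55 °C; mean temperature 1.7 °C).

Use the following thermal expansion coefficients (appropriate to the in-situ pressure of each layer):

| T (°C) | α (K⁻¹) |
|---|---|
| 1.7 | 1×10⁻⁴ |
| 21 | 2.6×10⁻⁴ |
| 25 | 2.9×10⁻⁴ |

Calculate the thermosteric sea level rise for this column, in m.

Δh ≈ 0.147 m

Layer 1 at 25 °C → α = 2.9×10⁻⁴ K⁻¹
Layer 2 at 1.7 °C → α = 1×10⁻⁴ K⁻¹
0–240 m: 2.9×10⁻⁴ × 1.9 × 240 = 0.13224 m
240–510 m: 0.55 × 270 × 1×10⁻⁴ = 0.01485 m
Δh = 0.13224 + 0.01485 = 0.14709 m ≈ 0.147 m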